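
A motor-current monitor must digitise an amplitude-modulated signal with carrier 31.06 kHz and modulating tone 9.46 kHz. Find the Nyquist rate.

81.04 kHz

AM sidebands sit at fc ± fm = 21.6 kHz and 40.52 kHz.
Highest-frequency component: 40.52 kHz.
Nyquist rate = 2 × 40.52 kHz = 81.04 kHz.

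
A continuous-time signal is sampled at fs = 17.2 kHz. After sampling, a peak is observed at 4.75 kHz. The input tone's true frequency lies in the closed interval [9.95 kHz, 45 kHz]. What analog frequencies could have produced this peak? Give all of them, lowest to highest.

Frequencies that alias to 4.75 kHz are k·fs ± 4.75 kHz for integer k ≥ 0.
k=0: 4.75 kHz.
k=1: 12.45 kHz, 21.95 kHz.
k=2: 29.65 kHz, 39.15 kHz.
k=3: 46.85 kHz, 56.35 kHz.
Within [9.95 kHz, 45 kHz]: 12.45 kHz, 21.95 kHz, 29.65 kHz, 39.15 kHz.

12.45 kHz, 21.95 kHz, 29.65 kHz, 39.15 kHz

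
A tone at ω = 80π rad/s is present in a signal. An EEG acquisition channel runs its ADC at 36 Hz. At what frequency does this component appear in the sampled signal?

ω = 80π rad/s → f = ω/(2π) = 40 Hz.
40 Hz mod fs = 4 Hz.
4 Hz ≤ fs/2 = 18 Hz, appears at 4 Hz.

4 Hz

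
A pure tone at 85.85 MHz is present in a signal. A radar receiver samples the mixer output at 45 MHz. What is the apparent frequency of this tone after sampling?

4.15 MHz

85.85 MHz mod fs = 40.85 MHz.
40.85 MHz > fs/2 = 22.5 MHz, folds to fs − 40.85 MHz = 4.15 MHz.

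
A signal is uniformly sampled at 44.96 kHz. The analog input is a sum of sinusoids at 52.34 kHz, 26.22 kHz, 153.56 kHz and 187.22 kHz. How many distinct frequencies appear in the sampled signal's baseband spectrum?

3

fs/2 = 22.48 kHz.
52.34 kHz mod fs = 7.38 kHz.
7.38 kHz ≤ fs/2 = 22.48 kHz, appears at 7.38 kHz.
26.22 kHz > fs/2 = 22.48 kHz, folds to fs − 26.22 kHz = 18.74 kHz.
153.56 kHz mod fs = 18.68 kHz.
18.68 kHz ≤ fs/2 = 22.48 kHz, appears at 18.68 kHz.
187.22 kHz mod fs = 7.38 kHz.
7.38 kHz ≤ fs/2 = 22.48 kHz, appears at 7.38 kHz.
Distinct values: {7.38 kHz, 18.68 kHz, 18.74 kHz} → 3.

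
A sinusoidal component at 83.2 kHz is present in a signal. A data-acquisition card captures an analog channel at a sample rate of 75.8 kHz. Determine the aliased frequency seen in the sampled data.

7.4 kHz

83.2 kHz mod fs = 7.4 kHz.
7.4 kHz ≤ fs/2 = 37.9 kHz, appears at 7.4 kHz.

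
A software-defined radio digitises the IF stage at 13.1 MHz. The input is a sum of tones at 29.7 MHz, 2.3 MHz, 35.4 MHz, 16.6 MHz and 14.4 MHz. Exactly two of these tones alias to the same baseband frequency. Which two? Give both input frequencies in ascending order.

fs/2 = 6.55 MHz.
29.7 MHz mod fs = 3.5 MHz.
3.5 MHz ≤ fs/2 = 6.55 MHz, appears at 3.5 MHz.
2.3 MHz ≤ fs/2 = 6.55 MHz, passes unchanged.
35.4 MHz mod fs = 9.2 MHz.
9.2 MHz > fs/2 = 6.55 MHz, folds to fs − 9.2 MHz = 3.9 MHz.
16.6 MHz mod fs = 3.5 MHz.
3.5 MHz ≤ fs/2 = 6.55 MHz, appears at 3.5 MHz.
14.4 MHz mod fs = 1.3 MHz.
1.3 MHz ≤ fs/2 = 6.55 MHz, appears at 1.3 MHz.
16.6 MHz and 29.7 MHz both map to 3.5 MHz.

16.6 MHz, 29.7 MHz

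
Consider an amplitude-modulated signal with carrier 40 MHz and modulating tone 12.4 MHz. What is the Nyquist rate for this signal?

AM sidebands sit at fc ± fm = 27.6 MHz and 52.4 MHz.
Highest-frequency component: 52.4 MHz.
Nyquist rate = 2 × 52.4 MHz = 104.8 MHz.

104.8 MHz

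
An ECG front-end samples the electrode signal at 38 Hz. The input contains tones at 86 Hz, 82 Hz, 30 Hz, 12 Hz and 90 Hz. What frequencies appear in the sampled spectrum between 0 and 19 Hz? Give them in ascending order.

fs/2 = 19 Hz.
86 Hz mod fs = 10 Hz.
10 Hz ≤ fs/2 = 19 Hz, appears at 10 Hz.
82 Hz mod fs = 6 Hz.
6 Hz ≤ fs/2 = 19 Hz, appears at 6 Hz.
30 Hz > fs/2 = 19 Hz, folds to fs − 30 Hz = 8 Hz.
12 Hz ≤ fs/2 = 19 Hz, passes unchanged.
90 Hz mod fs = 14 Hz.
14 Hz ≤ fs/2 = 19 Hz, appears at 14 Hz.
Distinct values: {6 Hz, 8 Hz, 10 Hz, 12 Hz, 14 Hz}.

6 Hz, 8 Hz, 10 Hz, 12 Hz, 14 Hz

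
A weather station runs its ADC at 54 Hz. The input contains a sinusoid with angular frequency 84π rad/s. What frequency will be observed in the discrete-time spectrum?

ω = 84π rad/s → f = ω/(2π) = 42 Hz.
42 Hz > fs/2 = 27 Hz, folds to fs − 42 Hz = 12 Hz.

12 Hz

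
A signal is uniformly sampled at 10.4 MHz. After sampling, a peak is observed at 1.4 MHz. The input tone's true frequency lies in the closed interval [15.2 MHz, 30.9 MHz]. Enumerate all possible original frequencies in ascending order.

Frequencies that alias to 1.4 MHz are k·fs ± 1.4 MHz for integer k ≥ 0.
k=0: 1.4 MHz.
k=1: 9 MHz, 11.8 MHz.
k=2: 19.4 MHz, 22.2 MHz.
k=3: 29.8 MHz, 32.6 MHz.
k=4: 40.2 MHz, 43 MHz.
Within [15.2 MHz, 30.9 MHz]: 19.4 MHz, 22.2 MHz, 29.8 MHz.

19.4 MHz, 22.2 MHz, 29.8 MHz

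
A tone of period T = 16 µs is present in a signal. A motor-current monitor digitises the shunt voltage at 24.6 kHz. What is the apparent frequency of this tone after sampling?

T = 16 µs → f = 1/T = 62.5 kHz.
62.5 kHz mod fs = 13.3 kHz.
13.3 kHz > fs/2 = 12.3 kHz, folds to fs − 13.3 kHz = 11.3 kHz.

11.3 kHz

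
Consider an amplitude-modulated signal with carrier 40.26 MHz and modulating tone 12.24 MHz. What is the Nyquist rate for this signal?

AM sidebands sit at fc ± fm = 28.02 MHz and 52.5 MHz.
Highest-frequency component: 52.5 MHz.
Nyquist rate = 2 × 52.5 MHz = 105 MHz.

105 MHz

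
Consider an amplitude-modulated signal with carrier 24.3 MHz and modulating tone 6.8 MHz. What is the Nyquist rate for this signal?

AM sidebands sit at fc ± fm = 17.5 MHz and 31.1 MHz.
Highest-frequency component: 31.1 MHz.
Nyquist rate = 2 × 31.1 MHz = 62.2 MHz.

62.2 MHz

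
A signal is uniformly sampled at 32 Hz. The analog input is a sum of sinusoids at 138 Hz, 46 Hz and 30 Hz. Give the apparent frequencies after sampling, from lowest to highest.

fs/2 = 16 Hz.
138 Hz mod fs = 10 Hz.
10 Hz ≤ fs/2 = 16 Hz, appears at 10 Hz.
46 Hz mod fs = 14 Hz.
14 Hz ≤ fs/2 = 16 Hz, appears at 14 Hz.
30 Hz > fs/2 = 16 Hz, folds to fs − 30 Hz = 2 Hz.
Distinct values: {2 Hz, 10 Hz, 14 Hz}.

2 Hz, 10 Hz, 14 Hz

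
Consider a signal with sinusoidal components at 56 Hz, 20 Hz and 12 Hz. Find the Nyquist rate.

Highest-frequency component: 56 Hz.
Nyquist rate = 2 × 56 Hz = 112 Hz.

112 Hz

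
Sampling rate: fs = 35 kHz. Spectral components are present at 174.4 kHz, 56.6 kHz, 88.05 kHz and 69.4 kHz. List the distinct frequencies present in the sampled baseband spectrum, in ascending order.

0.6 kHz, 13.4 kHz, 16.95 kHz

fs/2 = 17.5 kHz.
174.4 kHz mod fs = 34.4 kHz.
34.4 kHz > fs/2 = 17.5 kHz, folds to fs − 34.4 kHz = 0.6 kHz.
56.6 kHz mod fs = 21.6 kHz.
21.6 kHz > fs/2 = 17.5 kHz, folds to fs − 21.6 kHz = 13.4 kHz.
88.05 kHz mod fs = 18.05 kHz.
18.05 kHz > fs/2 = 17.5 kHz, folds to fs − 18.05 kHz = 16.95 kHz.
69.4 kHz mod fs = 34.4 kHz.
34.4 kHz > fs/2 = 17.5 kHz, folds to fs − 34.4 kHz = 0.6 kHz.
Distinct values: {0.6 kHz, 13.4 kHz, 16.95 kHz}.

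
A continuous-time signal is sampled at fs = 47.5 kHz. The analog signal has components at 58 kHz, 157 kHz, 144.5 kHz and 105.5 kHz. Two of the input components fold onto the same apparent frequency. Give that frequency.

fs/2 = 23.75 kHz.
58 kHz mod fs = 10.5 kHz.
10.5 kHz ≤ fs/2 = 23.75 kHz, appears at 10.5 kHz.
157 kHz mod fs = 14.5 kHz.
14.5 kHz ≤ fs/2 = 23.75 kHz, appears at 14.5 kHz.
144.5 kHz mod fs = 2 kHz.
2 kHz ≤ fs/2 = 23.75 kHz, appears at 2 kHz.
105.5 kHz mod fs = 10.5 kHz.
10.5 kHz ≤ fs/2 = 23.75 kHz, appears at 10.5 kHz.
58 kHz and 105.5 kHz both map to 10.5 kHz.

10.5 kHz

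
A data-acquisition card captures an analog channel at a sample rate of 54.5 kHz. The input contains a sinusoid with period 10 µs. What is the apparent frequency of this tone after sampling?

T = 10 µs → f = 1/T = 100 kHz.
100 kHz mod fs = 45.5 kHz.
45.5 kHz > fs/2 = 27.25 kHz, folds to fs − 45.5 kHz = 9 kHz.

9 kHz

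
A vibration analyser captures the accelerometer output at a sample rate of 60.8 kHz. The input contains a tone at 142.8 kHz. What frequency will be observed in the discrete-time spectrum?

21.2 kHz

142.8 kHz mod fs = 21.2 kHz.
21.2 kHz ≤ fs/2 = 30.4 kHz, appears at 21.2 kHz.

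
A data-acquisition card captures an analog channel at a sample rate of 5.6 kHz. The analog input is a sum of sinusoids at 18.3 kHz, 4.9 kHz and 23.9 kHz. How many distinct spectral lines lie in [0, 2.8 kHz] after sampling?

fs/2 = 2.8 kHz.
18.3 kHz mod fs = 1.5 kHz.
1.5 kHz ≤ fs/2 = 2.8 kHz, appears at 1.5 kHz.
4.9 kHz > fs/2 = 2.8 kHz, folds to fs − 4.9 kHz = 0.7 kHz.
23.9 kHz mod fs = 1.5 kHz.
1.5 kHz ≤ fs/2 = 2.8 kHz, appears at 1.5 kHz.
Distinct values: {0.7 kHz, 1.5 kHz} → 2.

2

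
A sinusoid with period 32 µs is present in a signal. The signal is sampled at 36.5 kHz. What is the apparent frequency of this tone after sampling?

T = 32 µs → f = 1/T = 31.25 kHz.
31.25 kHz > fs/2 = 18.25 kHz, folds to fs − 31.25 kHz = 5.25 kHz.

5.25 kHz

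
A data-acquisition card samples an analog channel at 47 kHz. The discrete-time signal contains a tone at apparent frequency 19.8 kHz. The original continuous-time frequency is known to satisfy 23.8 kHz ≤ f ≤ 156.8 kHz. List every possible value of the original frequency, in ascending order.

Frequencies that alias to 19.8 kHz are k·fs ± 19.8 kHz for integer k ≥ 0.
k=0: 19.8 kHz.
k=1: 27.2 kHz, 66.8 kHz.
k=2: 74.2 kHz, 113.8 kHz.
k=3: 121.2 kHz, 160.8 kHz.
k=4: 168.2 kHz, 207.8 kHz.
Within [23.8 kHz, 156.8 kHz]: 27.2 kHz, 66.8 kHz, 74.2 kHz, 113.8 kHz, 121.2 kHz.

27.2 kHz, 66.8 kHz, 74.2 kHz, 113.8 kHz, 121.2 kHz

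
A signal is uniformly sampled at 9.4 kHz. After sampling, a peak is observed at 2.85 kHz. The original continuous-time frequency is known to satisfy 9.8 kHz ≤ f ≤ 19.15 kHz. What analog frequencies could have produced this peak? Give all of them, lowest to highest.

12.25 kHz, 15.95 kHz

Frequencies that alias to 2.85 kHz are k·fs ± 2.85 kHz for integer k ≥ 0.
k=0: 2.85 kHz.
k=1: 6.55 kHz, 12.25 kHz.
k=2: 15.95 kHz, 21.65 kHz.
k=3: 25.35 kHz, 31.05 kHz.
Within [9.8 kHz, 19.15 kHz]: 12.25 kHz, 15.95 kHz.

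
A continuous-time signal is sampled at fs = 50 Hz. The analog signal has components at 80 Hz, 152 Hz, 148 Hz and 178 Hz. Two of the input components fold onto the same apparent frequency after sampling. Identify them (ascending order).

148 Hz, 152 Hz

fs/2 = 25 Hz.
80 Hz mod fs = 30 Hz.
30 Hz > fs/2 = 25 Hz, folds to fs − 30 Hz = 20 Hz.
152 Hz mod fs = 2 Hz.
2 Hz ≤ fs/2 = 25 Hz, appears at 2 Hz.
148 Hz mod fs = 48 Hz.
48 Hz > fs/2 = 25 Hz, folds to fs − 48 Hz = 2 Hz.
178 Hz mod fs = 28 Hz.
28 Hz > fs/2 = 25 Hz, folds to fs − 28 Hz = 22 Hz.
148 Hz and 152 Hz both map to 2 Hz.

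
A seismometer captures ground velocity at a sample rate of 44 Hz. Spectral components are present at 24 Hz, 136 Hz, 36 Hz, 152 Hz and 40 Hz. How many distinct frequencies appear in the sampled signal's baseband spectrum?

3

fs/2 = 22 Hz.
24 Hz > fs/2 = 22 Hz, folds to fs − 24 Hz = 20 Hz.
136 Hz mod fs = 4 Hz.
4 Hz ≤ fs/2 = 22 Hz, appears at 4 Hz.
36 Hz > fs/2 = 22 Hz, folds to fs − 36 Hz = 8 Hz.
152 Hz mod fs = 20 Hz.
20 Hz ≤ fs/2 = 22 Hz, appears at 20 Hz.
40 Hz > fs/2 = 22 Hz, folds to fs − 40 Hz = 4 Hz.
Distinct values: {4 Hz, 8 Hz, 20 Hz} → 3.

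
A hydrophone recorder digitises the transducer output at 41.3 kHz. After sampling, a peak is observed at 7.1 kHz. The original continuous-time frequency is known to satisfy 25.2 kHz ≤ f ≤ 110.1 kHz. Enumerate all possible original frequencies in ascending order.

Frequencies that alias to 7.1 kHz are k·fs ± 7.1 kHz for integer k ≥ 0.
k=0: 7.1 kHz.
k=1: 34.2 kHz, 48.4 kHz.
k=2: 75.5 kHz, 89.7 kHz.
k=3: 116.8 kHz, 131 kHz.
Within [25.2 kHz, 110.1 kHz]: 34.2 kHz, 48.4 kHz, 75.5 kHz, 89.7 kHz.

34.2 kHz, 48.4 kHz, 75.5 kHz, 89.7 kHz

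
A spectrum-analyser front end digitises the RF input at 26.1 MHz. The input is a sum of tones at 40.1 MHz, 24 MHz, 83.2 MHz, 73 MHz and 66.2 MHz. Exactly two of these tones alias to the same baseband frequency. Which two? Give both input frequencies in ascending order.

40.1 MHz, 66.2 MHz

fs/2 = 13.05 MHz.
40.1 MHz mod fs = 14 MHz.
14 MHz > fs/2 = 13.05 MHz, folds to fs − 14 MHz = 12.1 MHz.
24 MHz > fs/2 = 13.05 MHz, folds to fs − 24 MHz = 2.1 MHz.
83.2 MHz mod fs = 4.9 MHz.
4.9 MHz ≤ fs/2 = 13.05 MHz, appears at 4.9 MHz.
73 MHz mod fs = 20.8 MHz.
20.8 MHz > fs/2 = 13.05 MHz, folds to fs − 20.8 MHz = 5.3 MHz.
66.2 MHz mod fs = 14 MHz.
14 MHz > fs/2 = 13.05 MHz, folds to fs − 14 MHz = 12.1 MHz.
40.1 MHz and 66.2 MHz both map to 12.1 MHz.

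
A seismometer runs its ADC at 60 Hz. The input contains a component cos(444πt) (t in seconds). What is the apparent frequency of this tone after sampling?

ω = 444π rad/s → f = ω/(2π) = 222 Hz.
222 Hz mod fs = 42 Hz.
42 Hz > fs/2 = 30 Hz, folds to fs − 42 Hz = 18 Hz.

18 Hz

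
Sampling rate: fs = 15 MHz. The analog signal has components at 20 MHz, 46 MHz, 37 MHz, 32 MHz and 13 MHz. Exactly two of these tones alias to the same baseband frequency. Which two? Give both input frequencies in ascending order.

13 MHz, 32 MHz

fs/2 = 7.5 MHz.
20 MHz mod fs = 5 MHz.
5 MHz ≤ fs/2 = 7.5 MHz, appears at 5 MHz.
46 MHz mod fs = 1 MHz.
1 MHz ≤ fs/2 = 7.5 MHz, appears at 1 MHz.
37 MHz mod fs = 7 MHz.
7 MHz ≤ fs/2 = 7.5 MHz, appears at 7 MHz.
32 MHz mod fs = 2 MHz.
2 MHz ≤ fs/2 = 7.5 MHz, appears at 2 MHz.
13 MHz > fs/2 = 7.5 MHz, folds to fs − 13 MHz = 2 MHz.
13 MHz and 32 MHz both map to 2 MHz.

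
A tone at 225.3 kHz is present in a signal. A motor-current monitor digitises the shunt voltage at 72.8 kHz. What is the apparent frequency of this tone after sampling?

225.3 kHz mod fs = 6.9 kHz.
6.9 kHz ≤ fs/2 = 36.4 kHz, appears at 6.9 kHz.

6.9 kHz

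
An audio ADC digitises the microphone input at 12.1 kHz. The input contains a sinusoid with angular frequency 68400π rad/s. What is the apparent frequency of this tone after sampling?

2.1 kHz

ω = 68400π rad/s → f = ω/(2π) = 34200 Hz = 34.2 kHz.
34.2 kHz mod fs = 10 kHz.
10 kHz > fs/2 = 6.05 kHz, folds to fs − 10 kHz = 2.1 kHz.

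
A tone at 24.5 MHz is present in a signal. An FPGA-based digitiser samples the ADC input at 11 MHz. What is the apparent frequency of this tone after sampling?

24.5 MHz mod fs = 2.5 MHz.
2.5 MHz ≤ fs/2 = 5.5 MHz, appears at 2.5 MHz.

2.5 MHz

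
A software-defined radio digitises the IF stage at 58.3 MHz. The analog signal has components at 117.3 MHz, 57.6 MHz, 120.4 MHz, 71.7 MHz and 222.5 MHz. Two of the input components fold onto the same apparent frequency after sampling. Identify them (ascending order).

57.6 MHz, 117.3 MHz

fs/2 = 29.15 MHz.
117.3 MHz mod fs = 0.7 MHz.
0.7 MHz ≤ fs/2 = 29.15 MHz, appears at 0.7 MHz.
57.6 MHz > fs/2 = 29.15 MHz, folds to fs − 57.6 MHz = 0.7 MHz.
120.4 MHz mod fs = 3.8 MHz.
3.8 MHz ≤ fs/2 = 29.15 MHz, appears at 3.8 MHz.
71.7 MHz mod fs = 13.4 MHz.
13.4 MHz ≤ fs/2 = 29.15 MHz, appears at 13.4 MHz.
222.5 MHz mod fs = 47.6 MHz.
47.6 MHz > fs/2 = 29.15 MHz, folds to fs − 47.6 MHz = 10.7 MHz.
57.6 MHz and 117.3 MHz both map to 0.7 MHz.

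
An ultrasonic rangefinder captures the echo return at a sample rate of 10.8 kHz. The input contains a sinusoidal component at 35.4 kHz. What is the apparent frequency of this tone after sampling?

3 kHz

35.4 kHz mod fs = 3 kHz.
3 kHz ≤ fs/2 = 5.4 kHz, appears at 3 kHz.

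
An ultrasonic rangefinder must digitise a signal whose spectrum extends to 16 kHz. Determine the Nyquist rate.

32 kHz

Nyquist rate = 2 × 16 kHz = 32 kHz.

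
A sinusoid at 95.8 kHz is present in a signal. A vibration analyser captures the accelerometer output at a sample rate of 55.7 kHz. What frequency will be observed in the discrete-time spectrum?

95.8 kHz mod fs = 40.1 kHz.
40.1 kHz > fs/2 = 27.85 kHz, folds to fs − 40.1 kHz = 15.6 kHz.

15.6 kHz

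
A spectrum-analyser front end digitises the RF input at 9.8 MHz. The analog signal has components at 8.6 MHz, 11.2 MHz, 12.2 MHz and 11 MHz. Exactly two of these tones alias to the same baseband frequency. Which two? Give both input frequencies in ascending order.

fs/2 = 4.9 MHz.
8.6 MHz > fs/2 = 4.9 MHz, folds to fs − 8.6 MHz = 1.2 MHz.
11.2 MHz mod fs = 1.4 MHz.
1.4 MHz ≤ fs/2 = 4.9 MHz, appears at 1.4 MHz.
12.2 MHz mod fs = 2.4 MHz.
2.4 MHz ≤ fs/2 = 4.9 MHz, appears at 2.4 MHz.
11 MHz mod fs = 1.2 MHz.
1.2 MHz ≤ fs/2 = 4.9 MHz, appears at 1.2 MHz.
8.6 MHz and 11 MHz both map to 1.2 MHz.

8.6 MHz, 11 MHz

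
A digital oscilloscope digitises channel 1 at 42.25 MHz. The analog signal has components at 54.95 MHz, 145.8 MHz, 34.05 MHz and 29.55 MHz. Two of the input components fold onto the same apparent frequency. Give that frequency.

12.7 MHz

fs/2 = 21.125 MHz.
54.95 MHz mod fs = 12.7 MHz.
12.7 MHz ≤ fs/2 = 21.125 MHz, appears at 12.7 MHz.
145.8 MHz mod fs = 19.05 MHz.
19.05 MHz ≤ fs/2 = 21.125 MHz, appears at 19.05 MHz.
34.05 MHz > fs/2 = 21.125 MHz, folds to fs − 34.05 MHz = 8.2 MHz.
29.55 MHz > fs/2 = 21.125 MHz, folds to fs − 29.55 MHz = 12.7 MHz.
29.55 MHz and 54.95 MHz both map to 12.7 MHz.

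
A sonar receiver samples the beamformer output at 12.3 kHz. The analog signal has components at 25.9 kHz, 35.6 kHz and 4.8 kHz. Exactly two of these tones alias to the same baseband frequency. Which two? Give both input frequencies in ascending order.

25.9 kHz, 35.6 kHz

fs/2 = 6.15 kHz.
25.9 kHz mod fs = 1.3 kHz.
1.3 kHz ≤ fs/2 = 6.15 kHz, appears at 1.3 kHz.
35.6 kHz mod fs = 11 kHz.
11 kHz > fs/2 = 6.15 kHz, folds to fs − 11 kHz = 1.3 kHz.
4.8 kHz ≤ fs/2 = 6.15 kHz, passes unchanged.
25.9 kHz and 35.6 kHz both map to 1.3 kHz.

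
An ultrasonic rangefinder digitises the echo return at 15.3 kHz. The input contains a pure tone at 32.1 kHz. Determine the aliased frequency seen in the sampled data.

1.5 kHz

32.1 kHz mod fs = 1.5 kHz.
1.5 kHz ≤ fs/2 = 7.65 kHz, appears at 1.5 kHz.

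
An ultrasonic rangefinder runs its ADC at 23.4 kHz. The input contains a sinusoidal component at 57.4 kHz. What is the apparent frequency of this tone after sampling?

10.6 kHz

57.4 kHz mod fs = 10.6 kHz.
10.6 kHz ≤ fs/2 = 11.7 kHz, appears at 10.6 kHz.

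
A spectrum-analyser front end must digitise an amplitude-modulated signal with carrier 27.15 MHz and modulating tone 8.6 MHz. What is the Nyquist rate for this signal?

AM sidebands sit at fc ± fm = 18.55 MHz and 35.75 MHz.
Highest-frequency component: 35.75 MHz.
Nyquist rate = 2 × 35.75 MHz = 71.5 MHz.

71.5 MHz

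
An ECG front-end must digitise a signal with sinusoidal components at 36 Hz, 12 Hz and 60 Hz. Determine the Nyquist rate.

Highest-frequency component: 60 Hz.
Nyquist rate = 2 × 60 Hz = 120 Hz.

120 Hz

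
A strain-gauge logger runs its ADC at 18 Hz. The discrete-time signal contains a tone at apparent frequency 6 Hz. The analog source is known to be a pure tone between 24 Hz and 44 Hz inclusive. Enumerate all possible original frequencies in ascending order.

24 Hz, 30 Hz, 42 Hz

Frequencies that alias to 6 Hz are k·fs ± 6 Hz for integer k ≥ 0.
k=0: 6 Hz.
k=1: 12 Hz, 24 Hz.
k=2: 30 Hz, 42 Hz.
k=3: 48 Hz, 60 Hz.
Within [24 Hz, 44 Hz]: 24 Hz, 30 Hz, 42 Hz.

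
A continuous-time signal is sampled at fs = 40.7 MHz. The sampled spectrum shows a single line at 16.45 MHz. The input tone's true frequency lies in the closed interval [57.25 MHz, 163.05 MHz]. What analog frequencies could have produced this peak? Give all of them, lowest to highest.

64.95 MHz, 97.85 MHz, 105.65 MHz, 138.55 MHz, 146.35 MHz

Frequencies that alias to 16.45 MHz are k·fs ± 16.45 MHz for integer k ≥ 0.
k=0: 16.45 MHz.
k=1: 24.25 MHz, 57.15 MHz.
k=2: 64.95 MHz, 97.85 MHz.
k=3: 105.65 MHz, 138.55 MHz.
k=4: 146.35 MHz, 179.25 MHz.
k=5: 187.05 MHz, 219.95 MHz.
Within [57.25 MHz, 163.05 MHz]: 64.95 MHz, 97.85 MHz, 105.65 MHz, 138.55 MHz, 146.35 MHz.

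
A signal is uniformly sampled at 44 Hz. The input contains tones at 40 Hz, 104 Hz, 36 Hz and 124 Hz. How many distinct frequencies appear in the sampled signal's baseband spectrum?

3

fs/2 = 22 Hz.
40 Hz > fs/2 = 22 Hz, folds to fs − 40 Hz = 4 Hz.
104 Hz mod fs = 16 Hz.
16 Hz ≤ fs/2 = 22 Hz, appears at 16 Hz.
36 Hz > fs/2 = 22 Hz, folds to fs − 36 Hz = 8 Hz.
124 Hz mod fs = 36 Hz.
36 Hz > fs/2 = 22 Hz, folds to fs − 36 Hz = 8 Hz.
Distinct values: {4 Hz, 8 Hz, 16 Hz} → 3.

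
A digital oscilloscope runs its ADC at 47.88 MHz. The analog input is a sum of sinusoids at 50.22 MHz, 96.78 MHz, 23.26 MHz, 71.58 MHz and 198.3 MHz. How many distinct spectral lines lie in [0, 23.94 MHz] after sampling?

fs/2 = 23.94 MHz.
50.22 MHz mod fs = 2.34 MHz.
2.34 MHz ≤ fs/2 = 23.94 MHz, appears at 2.34 MHz.
96.78 MHz mod fs = 1.02 MHz.
1.02 MHz ≤ fs/2 = 23.94 MHz, appears at 1.02 MHz.
23.26 MHz ≤ fs/2 = 23.94 MHz, passes unchanged.
71.58 MHz mod fs = 23.7 MHz.
23.7 MHz ≤ fs/2 = 23.94 MHz, appears at 23.7 MHz.
198.3 MHz mod fs = 6.78 MHz.
6.78 MHz ≤ fs/2 = 23.94 MHz, appears at 6.78 MHz.
Distinct values: {1.02 MHz, 2.34 MHz, 6.78 MHz, 23.26 MHz, 23.7 MHz} → 5.

5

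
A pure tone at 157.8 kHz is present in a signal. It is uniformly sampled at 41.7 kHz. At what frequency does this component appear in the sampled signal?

157.8 kHz mod fs = 32.7 kHz.
32.7 kHz > fs/2 = 20.85 kHz, folds to fs − 32.7 kHz = 9 kHz.

9 kHz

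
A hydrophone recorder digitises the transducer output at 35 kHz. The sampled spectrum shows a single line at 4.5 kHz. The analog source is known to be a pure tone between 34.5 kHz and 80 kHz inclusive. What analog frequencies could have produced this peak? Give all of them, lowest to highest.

39.5 kHz, 65.5 kHz, 74.5 kHz

Frequencies that alias to 4.5 kHz are k·fs ± 4.5 kHz for integer k ≥ 0.
k=0: 4.5 kHz.
k=1: 30.5 kHz, 39.5 kHz.
k=2: 65.5 kHz, 74.5 kHz.
k=3: 100.5 kHz, 109.5 kHz.
Within [34.5 kHz, 80 kHz]: 39.5 kHz, 65.5 kHz, 74.5 kHz.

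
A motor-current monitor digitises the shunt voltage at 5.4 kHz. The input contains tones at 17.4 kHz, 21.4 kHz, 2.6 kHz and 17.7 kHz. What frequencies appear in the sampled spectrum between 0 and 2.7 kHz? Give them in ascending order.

0.2 kHz, 1.2 kHz, 1.5 kHz, 2.6 kHz

fs/2 = 2.7 kHz.
17.4 kHz mod fs = 1.2 kHz.
1.2 kHz ≤ fs/2 = 2.7 kHz, appears at 1.2 kHz.
21.4 kHz mod fs = 5.2 kHz.
5.2 kHz > fs/2 = 2.7 kHz, folds to fs − 5.2 kHz = 0.2 kHz.
2.6 kHz ≤ fs/2 = 2.7 kHz, passes unchanged.
17.7 kHz mod fs = 1.5 kHz.
1.5 kHz ≤ fs/2 = 2.7 kHz, appears at 1.5 kHz.
Distinct values: {0.2 kHz, 1.2 kHz, 1.5 kHz, 2.6 kHz}.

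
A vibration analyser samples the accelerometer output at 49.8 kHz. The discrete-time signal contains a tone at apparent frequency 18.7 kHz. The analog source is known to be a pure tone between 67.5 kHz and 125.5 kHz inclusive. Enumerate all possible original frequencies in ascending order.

68.5 kHz, 80.9 kHz, 118.3 kHz

Frequencies that alias to 18.7 kHz are k·fs ± 18.7 kHz for integer k ≥ 0.
k=0: 18.7 kHz.
k=1: 31.1 kHz, 68.5 kHz.
k=2: 80.9 kHz, 118.3 kHz.
k=3: 130.7 kHz, 168.1 kHz.
Within [67.5 kHz, 125.5 kHz]: 68.5 kHz, 80.9 kHz, 118.3 kHz.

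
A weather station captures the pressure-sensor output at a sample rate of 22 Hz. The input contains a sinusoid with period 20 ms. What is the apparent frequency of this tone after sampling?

6 Hz

T = 20 ms → f = 1/T = 50 Hz.
50 Hz mod fs = 6 Hz.
6 Hz ≤ fs/2 = 11 Hz, appears at 6 Hz.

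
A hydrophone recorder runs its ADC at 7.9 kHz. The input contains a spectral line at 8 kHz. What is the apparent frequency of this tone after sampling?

0.1 kHz

8 kHz mod fs = 0.1 kHz.
0.1 kHz ≤ fs/2 = 3.95 kHz, appears at 0.1 kHz.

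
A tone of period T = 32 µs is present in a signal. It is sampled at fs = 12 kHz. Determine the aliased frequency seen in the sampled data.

4.75 kHz

T = 32 µs → f = 1/T = 31.25 kHz.
31.25 kHz mod fs = 7.25 kHz.
7.25 kHz > fs/2 = 6 kHz, folds to fs − 7.25 kHz = 4.75 kHz.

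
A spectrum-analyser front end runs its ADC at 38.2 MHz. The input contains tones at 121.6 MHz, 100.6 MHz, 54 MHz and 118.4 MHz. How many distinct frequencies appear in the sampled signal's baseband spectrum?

fs/2 = 19.1 MHz.
121.6 MHz mod fs = 7 MHz.
7 MHz ≤ fs/2 = 19.1 MHz, appears at 7 MHz.
100.6 MHz mod fs = 24.2 MHz.
24.2 MHz > fs/2 = 19.1 MHz, folds to fs − 24.2 MHz = 14 MHz.
54 MHz mod fs = 15.8 MHz.
15.8 MHz ≤ fs/2 = 19.1 MHz, appears at 15.8 MHz.
118.4 MHz mod fs = 3.8 MHz.
3.8 MHz ≤ fs/2 = 19.1 MHz, appears at 3.8 MHz.
Distinct values: {3.8 MHz, 7 MHz, 14 MHz, 15.8 MHz} → 4.

4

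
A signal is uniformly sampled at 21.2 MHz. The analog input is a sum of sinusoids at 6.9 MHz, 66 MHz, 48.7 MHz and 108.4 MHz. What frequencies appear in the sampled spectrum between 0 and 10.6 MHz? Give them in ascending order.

2.4 MHz, 6.3 MHz, 6.9 MHz

fs/2 = 10.6 MHz.
6.9 MHz ≤ fs/2 = 10.6 MHz, passes unchanged.
66 MHz mod fs = 2.4 MHz.
2.4 MHz ≤ fs/2 = 10.6 MHz, appears at 2.4 MHz.
48.7 MHz mod fs = 6.3 MHz.
6.3 MHz ≤ fs/2 = 10.6 MHz, appears at 6.3 MHz.
108.4 MHz mod fs = 2.4 MHz.
2.4 MHz ≤ fs/2 = 10.6 MHz, appears at 2.4 MHz.
Distinct values: {2.4 MHz, 6.3 MHz, 6.9 MHz}.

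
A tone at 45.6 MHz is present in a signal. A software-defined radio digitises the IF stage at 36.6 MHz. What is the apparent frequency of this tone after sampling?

9 MHz

45.6 MHz mod fs = 9 MHz.
9 MHz ≤ fs/2 = 18.3 MHz, appears at 9 MHz.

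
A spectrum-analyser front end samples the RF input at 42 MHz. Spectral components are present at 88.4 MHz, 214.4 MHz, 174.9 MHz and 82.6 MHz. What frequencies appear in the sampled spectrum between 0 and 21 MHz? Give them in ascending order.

fs/2 = 21 MHz.
88.4 MHz mod fs = 4.4 MHz.
4.4 MHz ≤ fs/2 = 21 MHz, appears at 4.4 MHz.
214.4 MHz mod fs = 4.4 MHz.
4.4 MHz ≤ fs/2 = 21 MHz, appears at 4.4 MHz.
174.9 MHz mod fs = 6.9 MHz.
6.9 MHz ≤ fs/2 = 21 MHz, appears at 6.9 MHz.
82.6 MHz mod fs = 40.6 MHz.
40.6 MHz > fs/2 = 21 MHz, folds to fs − 40.6 MHz = 1.4 MHz.
Distinct values: {1.4 MHz, 4.4 MHz, 6.9 MHz}.

1.4 MHz, 4.4 MHz, 6.9 MHz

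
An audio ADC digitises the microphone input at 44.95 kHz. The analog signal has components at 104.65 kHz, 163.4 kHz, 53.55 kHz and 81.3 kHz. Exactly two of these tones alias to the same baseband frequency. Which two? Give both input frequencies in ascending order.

fs/2 = 22.475 kHz.
104.65 kHz mod fs = 14.75 kHz.
14.75 kHz ≤ fs/2 = 22.475 kHz, appears at 14.75 kHz.
163.4 kHz mod fs = 28.55 kHz.
28.55 kHz > fs/2 = 22.475 kHz, folds to fs − 28.55 kHz = 16.4 kHz.
53.55 kHz mod fs = 8.6 kHz.
8.6 kHz ≤ fs/2 = 22.475 kHz, appears at 8.6 kHz.
81.3 kHz mod fs = 36.35 kHz.
36.35 kHz > fs/2 = 22.475 kHz, folds to fs − 36.35 kHz = 8.6 kHz.
53.55 kHz and 81.3 kHz both map to 8.6 kHz.

53.55 kHz, 81.3 kHz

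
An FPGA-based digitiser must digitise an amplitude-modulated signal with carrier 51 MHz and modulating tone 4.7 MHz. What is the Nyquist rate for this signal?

111.4 MHz

AM sidebands sit at fc ± fm = 46.3 MHz and 55.7 MHz.
Highest-frequency component: 55.7 MHz.
Nyquist rate = 2 × 55.7 MHz = 111.4 MHz.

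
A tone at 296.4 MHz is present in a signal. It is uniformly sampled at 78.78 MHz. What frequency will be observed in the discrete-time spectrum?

296.4 MHz mod fs = 60.06 MHz.
60.06 MHz > fs/2 = 39.39 MHz, folds to fs − 60.06 MHz = 18.72 MHz.

18.72 MHz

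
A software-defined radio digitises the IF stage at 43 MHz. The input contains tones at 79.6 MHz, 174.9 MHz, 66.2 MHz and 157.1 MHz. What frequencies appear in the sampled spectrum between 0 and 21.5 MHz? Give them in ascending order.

fs/2 = 21.5 MHz.
79.6 MHz mod fs = 36.6 MHz.
36.6 MHz > fs/2 = 21.5 MHz, folds to fs − 36.6 MHz = 6.4 MHz.
174.9 MHz mod fs = 2.9 MHz.
2.9 MHz ≤ fs/2 = 21.5 MHz, appears at 2.9 MHz.
66.2 MHz mod fs = 23.2 MHz.
23.2 MHz > fs/2 = 21.5 MHz, folds to fs − 23.2 MHz = 19.8 MHz.
157.1 MHz mod fs = 28.1 MHz.
28.1 MHz > fs/2 = 21.5 MHz, folds to fs − 28.1 MHz = 14.9 MHz.
Distinct values: {2.9 MHz, 6.4 MHz, 14.9 MHz, 19.8 MHz}.

2.9 MHz, 6.4 MHz, 14.9 MHz, 19.8 MHz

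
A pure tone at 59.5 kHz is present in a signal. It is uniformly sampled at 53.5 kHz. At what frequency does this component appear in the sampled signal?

6 kHz

59.5 kHz mod fs = 6 kHz.
6 kHz ≤ fs/2 = 26.75 kHz, appears at 6 kHz.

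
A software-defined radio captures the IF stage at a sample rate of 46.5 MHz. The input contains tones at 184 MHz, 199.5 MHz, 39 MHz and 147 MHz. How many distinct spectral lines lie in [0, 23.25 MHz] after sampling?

3

fs/2 = 23.25 MHz.
184 MHz mod fs = 44.5 MHz.
44.5 MHz > fs/2 = 23.25 MHz, folds to fs − 44.5 MHz = 2 MHz.
199.5 MHz mod fs = 13.5 MHz.
13.5 MHz ≤ fs/2 = 23.25 MHz, appears at 13.5 MHz.
39 MHz > fs/2 = 23.25 MHz, folds to fs − 39 MHz = 7.5 MHz.
147 MHz mod fs = 7.5 MHz.
7.5 MHz ≤ fs/2 = 23.25 MHz, appears at 7.5 MHz.
Distinct values: {2 MHz, 7.5 MHz, 13.5 MHz} → 3.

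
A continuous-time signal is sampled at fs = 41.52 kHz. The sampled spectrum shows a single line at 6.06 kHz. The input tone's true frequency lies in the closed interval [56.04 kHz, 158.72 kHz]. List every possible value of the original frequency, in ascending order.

76.98 kHz, 89.1 kHz, 118.5 kHz, 130.62 kHz

Frequencies that alias to 6.06 kHz are k·fs ± 6.06 kHz for integer k ≥ 0.
k=0: 6.06 kHz.
k=1: 35.46 kHz, 47.58 kHz.
k=2: 76.98 kHz, 89.1 kHz.
k=3: 118.5 kHz, 130.62 kHz.
k=4: 160.02 kHz, 172.14 kHz.
Within [56.04 kHz, 158.72 kHz]: 76.98 kHz, 89.1 kHz, 118.5 kHz, 130.62 kHz.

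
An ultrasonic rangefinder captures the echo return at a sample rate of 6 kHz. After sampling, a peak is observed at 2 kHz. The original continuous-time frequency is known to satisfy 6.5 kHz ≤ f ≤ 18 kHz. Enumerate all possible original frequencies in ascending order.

8 kHz, 10 kHz, 14 kHz, 16 kHz

Frequencies that alias to 2 kHz are k·fs ± 2 kHz for integer k ≥ 0.
k=0: 2 kHz.
k=1: 4 kHz, 8 kHz.
k=2: 10 kHz, 14 kHz.
k=3: 16 kHz, 20 kHz.
k=4: 22 kHz, 26 kHz.
Within [6.5 kHz, 18 kHz]: 8 kHz, 10 kHz, 14 kHz, 16 kHz.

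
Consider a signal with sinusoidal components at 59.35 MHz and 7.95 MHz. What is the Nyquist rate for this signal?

118.7 MHz

Highest-frequency component: 59.35 MHz.
Nyquist rate = 2 × 59.35 MHz = 118.7 MHz.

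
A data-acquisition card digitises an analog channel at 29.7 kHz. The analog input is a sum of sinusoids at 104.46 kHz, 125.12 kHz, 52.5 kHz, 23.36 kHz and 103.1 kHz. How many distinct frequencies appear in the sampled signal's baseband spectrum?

fs/2 = 14.85 kHz.
104.46 kHz mod fs = 15.36 kHz.
15.36 kHz > fs/2 = 14.85 kHz, folds to fs − 15.36 kHz = 14.34 kHz.
125.12 kHz mod fs = 6.32 kHz.
6.32 kHz ≤ fs/2 = 14.85 kHz, appears at 6.32 kHz.
52.5 kHz mod fs = 22.8 kHz.
22.8 kHz > fs/2 = 14.85 kHz, folds to fs − 22.8 kHz = 6.9 kHz.
23.36 kHz > fs/2 = 14.85 kHz, folds to fs − 23.36 kHz = 6.34 kHz.
103.1 kHz mod fs = 14 kHz.
14 kHz ≤ fs/2 = 14.85 kHz, appears at 14 kHz.
Distinct values: {6.32 kHz, 6.34 kHz, 6.9 kHz, 14 kHz, 14.34 kHz} → 5.

5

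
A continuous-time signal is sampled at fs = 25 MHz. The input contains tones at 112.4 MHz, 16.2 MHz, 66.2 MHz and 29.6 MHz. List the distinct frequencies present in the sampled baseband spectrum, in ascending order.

4.6 MHz, 8.8 MHz, 12.4 MHz

fs/2 = 12.5 MHz.
112.4 MHz mod fs = 12.4 MHz.
12.4 MHz ≤ fs/2 = 12.5 MHz, appears at 12.4 MHz.
16.2 MHz > fs/2 = 12.5 MHz, folds to fs − 16.2 MHz = 8.8 MHz.
66.2 MHz mod fs = 16.2 MHz.
16.2 MHz > fs/2 = 12.5 MHz, folds to fs − 16.2 MHz = 8.8 MHz.
29.6 MHz mod fs = 4.6 MHz.
4.6 MHz ≤ fs/2 = 12.5 MHz, appears at 4.6 MHz.
Distinct values: {4.6 MHz, 8.8 MHz, 12.4 MHz}.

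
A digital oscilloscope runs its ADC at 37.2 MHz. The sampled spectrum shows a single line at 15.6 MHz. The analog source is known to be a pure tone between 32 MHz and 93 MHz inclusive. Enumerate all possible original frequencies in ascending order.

52.8 MHz, 58.8 MHz, 90 MHz

Frequencies that alias to 15.6 MHz are k·fs ± 15.6 MHz for integer k ≥ 0.
k=0: 15.6 MHz.
k=1: 21.6 MHz, 52.8 MHz.
k=2: 58.8 MHz, 90 MHz.
k=3: 96 MHz, 127.2 MHz.
Within [32 MHz, 93 MHz]: 52.8 MHz, 58.8 MHz, 90 MHz.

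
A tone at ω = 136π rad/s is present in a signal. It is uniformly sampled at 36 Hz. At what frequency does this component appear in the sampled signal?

ω = 136π rad/s → f = ω/(2π) = 68 Hz.
68 Hz mod fs = 32 Hz.
32 Hz > fs/2 = 18 Hz, folds to fs − 32 Hz = 4 Hz.

4 Hz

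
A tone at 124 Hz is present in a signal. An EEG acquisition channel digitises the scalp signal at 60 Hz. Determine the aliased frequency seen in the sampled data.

124 Hz mod fs = 4 Hz.
4 Hz ≤ fs/2 = 30 Hz, appears at 4 Hz.

4 Hz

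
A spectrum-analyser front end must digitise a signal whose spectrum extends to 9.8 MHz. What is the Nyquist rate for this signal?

Nyquist rate = 2 × 9.8 MHz = 19.6 MHz.

19.6 MHz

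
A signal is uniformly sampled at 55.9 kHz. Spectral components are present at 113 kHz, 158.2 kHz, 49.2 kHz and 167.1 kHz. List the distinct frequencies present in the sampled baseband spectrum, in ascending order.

0.6 kHz, 1.2 kHz, 6.7 kHz, 9.5 kHz

fs/2 = 27.95 kHz.
113 kHz mod fs = 1.2 kHz.
1.2 kHz ≤ fs/2 = 27.95 kHz, appears at 1.2 kHz.
158.2 kHz mod fs = 46.4 kHz.
46.4 kHz > fs/2 = 27.95 kHz, folds to fs − 46.4 kHz = 9.5 kHz.
49.2 kHz > fs/2 = 27.95 kHz, folds to fs − 49.2 kHz = 6.7 kHz.
167.1 kHz mod fs = 55.3 kHz.
55.3 kHz > fs/2 = 27.95 kHz, folds to fs − 55.3 kHz = 0.6 kHz.
Distinct values: {0.6 kHz, 1.2 kHz, 6.7 kHz, 9.5 kHz}.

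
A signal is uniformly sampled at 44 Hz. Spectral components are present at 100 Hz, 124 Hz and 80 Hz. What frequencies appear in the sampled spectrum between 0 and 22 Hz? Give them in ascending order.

8 Hz, 12 Hz

fs/2 = 22 Hz.
100 Hz mod fs = 12 Hz.
12 Hz ≤ fs/2 = 22 Hz, appears at 12 Hz.
124 Hz mod fs = 36 Hz.
36 Hz > fs/2 = 22 Hz, folds to fs − 36 Hz = 8 Hz.
80 Hz mod fs = 36 Hz.
36 Hz > fs/2 = 22 Hz, folds to fs − 36 Hz = 8 Hz.
Distinct values: {8 Hz, 12 Hz}.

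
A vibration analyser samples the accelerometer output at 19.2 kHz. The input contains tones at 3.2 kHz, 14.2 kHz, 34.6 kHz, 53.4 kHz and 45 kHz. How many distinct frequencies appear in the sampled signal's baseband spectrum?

5

fs/2 = 9.6 kHz.
3.2 kHz ≤ fs/2 = 9.6 kHz, passes unchanged.
14.2 kHz > fs/2 = 9.6 kHz, folds to fs − 14.2 kHz = 5 kHz.
34.6 kHz mod fs = 15.4 kHz.
15.4 kHz > fs/2 = 9.6 kHz, folds to fs − 15.4 kHz = 3.8 kHz.
53.4 kHz mod fs = 15 kHz.
15 kHz > fs/2 = 9.6 kHz, folds to fs − 15 kHz = 4.2 kHz.
45 kHz mod fs = 6.6 kHz.
6.6 kHz ≤ fs/2 = 9.6 kHz, appears at 6.6 kHz.
Distinct values: {3.2 kHz, 3.8 kHz, 4.2 kHz, 5 kHz, 6.6 kHz} → 5.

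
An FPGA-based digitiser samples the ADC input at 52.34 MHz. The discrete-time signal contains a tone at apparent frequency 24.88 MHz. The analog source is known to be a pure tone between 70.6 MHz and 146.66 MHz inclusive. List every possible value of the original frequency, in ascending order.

Frequencies that alias to 24.88 MHz are k·fs ± 24.88 MHz for integer k ≥ 0.
k=0: 24.88 MHz.
k=1: 27.46 MHz, 77.22 MHz.
k=2: 79.8 MHz, 129.56 MHz.
k=3: 132.14 MHz, 181.9 MHz.
k=4: 184.48 MHz, 234.24 MHz.
Within [70.6 MHz, 146.66 MHz]: 77.22 MHz, 79.8 MHz, 129.56 MHz, 132.14 MHz.

77.22 MHz, 79.8 MHz, 129.56 MHz, 132.14 MHz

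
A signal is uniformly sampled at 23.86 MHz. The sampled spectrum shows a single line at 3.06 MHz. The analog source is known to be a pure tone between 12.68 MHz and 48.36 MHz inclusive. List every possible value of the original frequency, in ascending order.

Frequencies that alias to 3.06 MHz are k·fs ± 3.06 MHz for integer k ≥ 0.
k=0: 3.06 MHz.
k=1: 20.8 MHz, 26.92 MHz.
k=2: 44.66 MHz, 50.78 MHz.
k=3: 68.52 MHz, 74.64 MHz.
Within [12.68 MHz, 48.36 MHz]: 20.8 MHz, 26.92 MHz, 44.66 MHz.

20.8 MHz, 26.92 MHz, 44.66 MHz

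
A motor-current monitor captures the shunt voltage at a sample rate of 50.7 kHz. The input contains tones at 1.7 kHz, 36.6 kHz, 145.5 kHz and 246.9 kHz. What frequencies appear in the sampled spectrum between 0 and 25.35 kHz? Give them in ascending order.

1.7 kHz, 6.6 kHz, 14.1 kHz

fs/2 = 25.35 kHz.
1.7 kHz ≤ fs/2 = 25.35 kHz, passes unchanged.
36.6 kHz > fs/2 = 25.35 kHz, folds to fs − 36.6 kHz = 14.1 kHz.
145.5 kHz mod fs = 44.1 kHz.
44.1 kHz > fs/2 = 25.35 kHz, folds to fs − 44.1 kHz = 6.6 kHz.
246.9 kHz mod fs = 44.1 kHz.
44.1 kHz > fs/2 = 25.35 kHz, folds to fs − 44.1 kHz = 6.6 kHz.
Distinct values: {1.7 kHz, 6.6 kHz, 14.1 kHz}.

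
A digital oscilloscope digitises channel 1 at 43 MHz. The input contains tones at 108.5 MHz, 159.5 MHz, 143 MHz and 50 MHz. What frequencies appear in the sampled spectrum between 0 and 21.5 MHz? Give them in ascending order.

fs/2 = 21.5 MHz.
108.5 MHz mod fs = 22.5 MHz.
22.5 MHz > fs/2 = 21.5 MHz, folds to fs − 22.5 MHz = 20.5 MHz.
159.5 MHz mod fs = 30.5 MHz.
30.5 MHz > fs/2 = 21.5 MHz, folds to fs − 30.5 MHz = 12.5 MHz.
143 MHz mod fs = 14 MHz.
14 MHz ≤ fs/2 = 21.5 MHz, appears at 14 MHz.
50 MHz mod fs = 7 MHz.
7 MHz ≤ fs/2 = 21.5 MHz, appears at 7 MHz.
Distinct values: {7 MHz, 12.5 MHz, 14 MHz, 20.5 MHz}.

7 MHz, 12.5 MHz, 14 MHz, 20.5 MHz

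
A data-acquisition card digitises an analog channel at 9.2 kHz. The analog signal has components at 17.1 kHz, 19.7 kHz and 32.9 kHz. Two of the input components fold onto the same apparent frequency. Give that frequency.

1.3 kHz

fs/2 = 4.6 kHz.
17.1 kHz mod fs = 7.9 kHz.
7.9 kHz > fs/2 = 4.6 kHz, folds to fs − 7.9 kHz = 1.3 kHz.
19.7 kHz mod fs = 1.3 kHz.
1.3 kHz ≤ fs/2 = 4.6 kHz, appears at 1.3 kHz.
32.9 kHz mod fs = 5.3 kHz.
5.3 kHz > fs/2 = 4.6 kHz, folds to fs − 5.3 kHz = 3.9 kHz.
17.1 kHz and 19.7 kHz both map to 1.3 kHz.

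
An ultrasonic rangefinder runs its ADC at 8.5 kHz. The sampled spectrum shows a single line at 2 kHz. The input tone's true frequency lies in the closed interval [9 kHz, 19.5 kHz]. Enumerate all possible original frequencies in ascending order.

10.5 kHz, 15 kHz, 19 kHz

Frequencies that alias to 2 kHz are k·fs ± 2 kHz for integer k ≥ 0.
k=0: 2 kHz.
k=1: 6.5 kHz, 10.5 kHz.
k=2: 15 kHz, 19 kHz.
k=3: 23.5 kHz, 27.5 kHz.
Within [9 kHz, 19.5 kHz]: 10.5 kHz, 15 kHz, 19 kHz.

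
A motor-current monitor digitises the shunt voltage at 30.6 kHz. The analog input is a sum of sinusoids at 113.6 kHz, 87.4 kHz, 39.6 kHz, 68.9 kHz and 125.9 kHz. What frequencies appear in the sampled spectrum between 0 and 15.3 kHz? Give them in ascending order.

3.5 kHz, 4.4 kHz, 7.7 kHz, 8.8 kHz, 9 kHz

fs/2 = 15.3 kHz.
113.6 kHz mod fs = 21.8 kHz.
21.8 kHz > fs/2 = 15.3 kHz, folds to fs − 21.8 kHz = 8.8 kHz.
87.4 kHz mod fs = 26.2 kHz.
26.2 kHz > fs/2 = 15.3 kHz, folds to fs − 26.2 kHz = 4.4 kHz.
39.6 kHz mod fs = 9 kHz.
9 kHz ≤ fs/2 = 15.3 kHz, appears at 9 kHz.
68.9 kHz mod fs = 7.7 kHz.
7.7 kHz ≤ fs/2 = 15.3 kHz, appears at 7.7 kHz.
125.9 kHz mod fs = 3.5 kHz.
3.5 kHz ≤ fs/2 = 15.3 kHz, appears at 3.5 kHz.
Distinct values: {3.5 kHz, 4.4 kHz, 7.7 kHz, 8.8 kHz, 9 kHz}.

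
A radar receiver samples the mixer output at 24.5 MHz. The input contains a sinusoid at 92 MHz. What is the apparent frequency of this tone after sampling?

92 MHz mod fs = 18.5 MHz.
18.5 MHz > fs/2 = 12.25 MHz, folds to fs − 18.5 MHz = 6 MHz.

6 MHz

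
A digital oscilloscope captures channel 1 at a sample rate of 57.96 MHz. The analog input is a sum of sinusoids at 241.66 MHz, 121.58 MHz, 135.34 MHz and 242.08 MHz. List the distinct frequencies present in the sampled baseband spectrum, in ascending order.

5.66 MHz, 9.82 MHz, 10.24 MHz, 19.42 MHz

fs/2 = 28.98 MHz.
241.66 MHz mod fs = 9.82 MHz.
9.82 MHz ≤ fs/2 = 28.98 MHz, appears at 9.82 MHz.
121.58 MHz mod fs = 5.66 MHz.
5.66 MHz ≤ fs/2 = 28.98 MHz, appears at 5.66 MHz.
135.34 MHz mod fs = 19.42 MHz.
19.42 MHz ≤ fs/2 = 28.98 MHz, appears at 19.42 MHz.
242.08 MHz mod fs = 10.24 MHz.
10.24 MHz ≤ fs/2 = 28.98 MHz, appears at 10.24 MHz.
Distinct values: {5.66 MHz, 9.82 MHz, 10.24 MHz, 19.42 MHz}.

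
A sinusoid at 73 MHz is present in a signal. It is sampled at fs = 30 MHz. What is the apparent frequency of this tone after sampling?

13 MHz

73 MHz mod fs = 13 MHz.
13 MHz ≤ fs/2 = 15 MHz, appears at 13 MHz.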